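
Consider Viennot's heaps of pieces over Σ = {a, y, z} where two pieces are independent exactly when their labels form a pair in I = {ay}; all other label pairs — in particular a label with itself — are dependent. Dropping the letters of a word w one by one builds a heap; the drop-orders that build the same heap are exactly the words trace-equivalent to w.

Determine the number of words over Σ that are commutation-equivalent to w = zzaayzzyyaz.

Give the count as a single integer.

9

drop 0:z onto floor
drop 1:z onto {0:z}
drop 2:a onto {1:z}
drop 3:a onto {2:a}
drop 4:y onto {1:z}
drop 5:z onto {3:a, 4:y}
drop 6:z onto {5:z}
drop 7:y onto {6:z}
drop 8:y onto {7:y}
drop 9:a onto {6:z}
drop 10:z onto {8:y, 9:a}
ground layer = {0:z}
drop-orders for the pieces not yet dropped (sum over which currently-grounded one goes next):
  1 to go: {10} 1
  2 to go: {8,10} 1  {9,10} 1
  3 to go: {7,8,10} 1  {8,9,10} 2
  4 to go: {7,8,9,10} 3
  5 to go: {6,7,8,9,10} 3
  6 to go: {5,6,7,8,9,10} 3
  7 to go: {3,5,6,7,8,9,10} 3  {4,5,6,7,8,9,10} 3
  8 to go: {2,3,5,6,7,8,9,10} 3  {3,4,5,6,7,8,9,10} 6
  9 to go: {2,3,4,5,6,7,8,9,10} 9
  if 0:z drops first: 9 orders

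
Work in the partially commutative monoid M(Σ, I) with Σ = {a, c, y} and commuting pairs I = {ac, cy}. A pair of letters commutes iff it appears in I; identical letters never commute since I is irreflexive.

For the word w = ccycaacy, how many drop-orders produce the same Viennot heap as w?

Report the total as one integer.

0(c) covers ∅
1(c) covers 0:c
2(y) covers ∅
3(c) covers 1:c
4(a) covers 2:y
5(a) covers 4:a
6(c) covers 3:c
7(y) covers 5:a
floor of heap: 0:c, 2:y
completions by unplaced set U, small U first (add the entries for U minus each lowest piece of U):
  |U|=1: {6}:1  {7}:1
  |U|=2: {3,6}:1  {5,7}:1  {6,7}:2
  |U|=3: {1,3,6}:1  {3,6,7}:3  {4,5,7}:1  {5,6,7}:3
  |U|=4: {0,1,3,6}:1  {1,3,6,7}:4  {2,4,5,7}:1  {3,5,6,7}:6  {4,5,6,7}:4
  |U|=5: {0,1,3,6,7}:5  {1,3,5,6,7}:10  {2,4,5,6,7}:5  {3,4,5,6,7}:10
  |U|=6: {0,1,3,5,6,7}:15  {1,3,4,5,6,7}:20  {2,3,4,5,6,7}:15
  start at 0(c): 35
  start at 2(y): 35
sum over floor = 70

70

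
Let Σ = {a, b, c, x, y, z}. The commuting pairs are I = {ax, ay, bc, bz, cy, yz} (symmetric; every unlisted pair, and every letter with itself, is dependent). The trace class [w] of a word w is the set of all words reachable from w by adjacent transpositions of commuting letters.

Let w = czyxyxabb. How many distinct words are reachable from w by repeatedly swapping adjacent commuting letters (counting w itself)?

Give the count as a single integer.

13

drop 0:c onto floor
drop 1:z onto {0:c}
drop 2:y onto floor
drop 3:x onto {1:z, 2:y}
drop 4:y onto {3:x}
drop 5:x onto {4:y}
drop 6:a onto {1:z}
drop 7:b onto {5:x, 6:a}
drop 8:b onto {7:b}
ground layer = {0:c, 2:y}
drop-orders for the pieces not yet dropped (sum over which currently-grounded one goes next):
  1 to go: {8} 1
  2 to go: {7,8} 1
  3 to go: {5,7,8} 1  {6,7,8} 1
  4 to go: {4,5,7,8} 1  {5,6,7,8} 2
  5 to go: {3,4,5,7,8} 1  {4,5,6,7,8} 3
  6 to go: {2,3,4,5,7,8} 1  {3,4,5,6,7,8} 4
  7 to go: {1,3,4,5,6,7,8} 4  {2,3,4,5,6,7,8} 5
  if 0:c drops first: 9 orders
  if 2:y drops first: 4 orders
heap linearizations: 13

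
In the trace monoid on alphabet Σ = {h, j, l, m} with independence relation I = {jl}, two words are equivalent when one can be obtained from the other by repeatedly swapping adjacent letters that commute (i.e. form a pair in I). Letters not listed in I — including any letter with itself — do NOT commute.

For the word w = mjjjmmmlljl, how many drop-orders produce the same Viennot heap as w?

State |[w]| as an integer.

4

piece 0:m — minimal
piece 1:j rests on {0:m}
piece 2:j rests on {1:j}
piece 3:j rests on {2:j}
piece 4:m rests on {3:j}
piece 5:m rests on {4:m}
piece 6:m rests on {5:m}
piece 7:l rests on {6:m}
piece 8:l rests on {7:l}
piece 9:j rests on {6:m}
piece 10:l rests on {8:l}
minimal pieces: {0:m}
ways to finish when only these pieces remain (= sum over removing one remaining piece with nothing left below it):
  1 left: {9}→1  {10}→1
  2 left: {8,10}→1  {9,10}→2
  3 left: {7,8,10}→1  {8,9,10}→3
  4 left: {7,8,9,10}→4
  5 left: {6,7,8,9,10}→4
  6 left: {5,6,7,8,9,10}→4
  7 left: {4,5,6,7,8,9,10}→4
  8 left: {3,4,5,6,7,8,9,10}→4
  9 left: {2,3,4,5,6,7,8,9,10}→4
  placing 0:m first → 4 extensions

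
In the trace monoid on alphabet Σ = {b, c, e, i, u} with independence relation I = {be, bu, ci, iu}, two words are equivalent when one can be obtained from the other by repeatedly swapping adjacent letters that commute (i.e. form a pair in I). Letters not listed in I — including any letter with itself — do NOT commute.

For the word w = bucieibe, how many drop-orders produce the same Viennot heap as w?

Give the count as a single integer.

10

piece 0:b — minimal
piece 1:u — minimal
piece 2:c rests on {0:b, 1:u}
piece 3:i rests on {0:b}
piece 4:e rests on {2:c, 3:i}
piece 5:i rests on {4:e}
piece 6:b rests on {5:i}
piece 7:e rests on {5:i}
minimal pieces: {0:b, 1:u}
ways to finish when only these pieces remain (= sum over removing one remaining piece with nothing left below it):
  1 left: {6}→1  {7}→1
  2 left: {6,7}→2
  3 left: {5,6,7}→2
  4 left: {4,5,6,7}→2
  5 left: {2,4,5,6,7}→2  {3,4,5,6,7}→2
  6 left: {1,2,4,5,6,7}→2  {2,3,4,5,6,7}→4
  placing 0:b first → 6 extensions
  placing 1:u first → 4 extensions
total linear extensions = 10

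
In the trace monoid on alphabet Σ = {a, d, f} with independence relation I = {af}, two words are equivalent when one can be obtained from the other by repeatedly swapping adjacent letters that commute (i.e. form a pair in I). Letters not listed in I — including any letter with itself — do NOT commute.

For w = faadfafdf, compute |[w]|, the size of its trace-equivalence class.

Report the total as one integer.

9

0(f) covers ∅
1(a) covers ∅
2(a) covers 1:a
3(d) covers 0:f, 2:a
4(f) covers 3:d
5(a) covers 3:d
6(f) covers 4:f
7(d) covers 5:a, 6:f
8(f) covers 7:d
floor of heap: 0:f, 1:a
completions by unplaced set U, small U first (add the entries for U minus each lowest piece of U):
  |U|=1: {8}:1
  |U|=2: {7,8}:1
  |U|=3: {5,7,8}:1  {6,7,8}:1
  |U|=4: {4,6,7,8}:1  {5,6,7,8}:2
  |U|=5: {4,5,6,7,8}:3
  |U|=6: {3,4,5,6,7,8}:3
  |U|=7: {0,3,4,5,6,7,8}:3  {2,3,4,5,6,7,8}:3
  start at 0(f): 3
  start at 1(a): 6
sum over floor = 9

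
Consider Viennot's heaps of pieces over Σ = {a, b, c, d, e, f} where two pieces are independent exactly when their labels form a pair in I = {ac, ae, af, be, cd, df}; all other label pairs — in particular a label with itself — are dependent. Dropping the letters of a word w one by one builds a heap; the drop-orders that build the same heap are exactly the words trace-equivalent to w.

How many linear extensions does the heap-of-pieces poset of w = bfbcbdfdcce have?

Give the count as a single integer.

drop 0:b onto floor
drop 1:f onto {0:b}
drop 2:b onto {1:f}
drop 3:c onto {2:b}
drop 4:b onto {3:c}
drop 5:d onto {4:b}
drop 6:f onto {4:b}
drop 7:d onto {5:d}
drop 8:c onto {6:f}
drop 9:c onto {8:c}
drop 10:e onto {7:d, 9:c}
ground layer = {0:b}
drop-orders for the pieces not yet dropped (sum over which currently-grounded one goes next):
  1 to go: {10} 1
  2 to go: {7,10} 1  {9,10} 1
  3 to go: {5,7,10} 1  {7,9,10} 2  {8,9,10} 1
  4 to go: {5,7,9,10} 3  {6,8,9,10} 1  {7,8,9,10} 3
  5 to go: {5,7,8,9,10} 6  {6,7,8,9,10} 4
  6 to go: {5,6,7,8,9,10} 10
  7 to go: {4,5,6,7,8,9,10} 10
  8 to go: {3,4,5,6,7,8,9,10} 10
  9 to go: {2,3,4,5,6,7,8,9,10} 10
  if 0:b drops first: 10 orders

10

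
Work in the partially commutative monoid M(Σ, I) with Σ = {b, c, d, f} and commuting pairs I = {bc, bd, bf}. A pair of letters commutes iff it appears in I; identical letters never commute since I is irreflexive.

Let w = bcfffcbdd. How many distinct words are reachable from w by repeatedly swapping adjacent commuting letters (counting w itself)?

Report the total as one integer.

36

0(b) covers ∅
1(c) covers ∅
2(f) covers 1:c
3(f) covers 2:f
4(f) covers 3:f
5(c) covers 4:f
6(b) covers 0:b
7(d) covers 5:c
8(d) covers 7:d
floor of heap: 0:b, 1:c
completions by unplaced set U, small U first (add the entries for U minus each lowest piece of U):
  |U|=1: {6}:1  {8}:1
  |U|=2: {0,6}:1  {6,8}:2  {7,8}:1
  |U|=3: {0,6,8}:3  {5,7,8}:1  {6,7,8}:3
  |U|=4: {0,6,7,8}:6  {4,5,7,8}:1  {5,6,7,8}:4
  |U|=5: {0,5,6,7,8}:10  {3,4,5,7,8}:1  {4,5,6,7,8}:5
  |U|=6: {0,4,5,6,7,8}:15  {2,3,4,5,7,8}:1  {3,4,5,6,7,8}:6
  |U|=7: {0,3,4,5,6,7,8}:21  {1,2,3,4,5,7,8}:1  {2,3,4,5,6,7,8}:7
  start at 0(b): 8
  start at 1(c): 28
sum over floor = 36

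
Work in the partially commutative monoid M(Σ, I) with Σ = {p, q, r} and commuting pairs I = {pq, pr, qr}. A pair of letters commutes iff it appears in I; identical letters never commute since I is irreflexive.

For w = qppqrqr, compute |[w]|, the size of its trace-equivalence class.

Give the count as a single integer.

210

#0=q has no predecessor
#1=p has no predecessor
#2=p depends on [1:p]
#3=q depends on [0:q]
#4=r has no predecessor
#5=q depends on [3:q]
#6=r depends on [4:r]
sources: [0:q, 1:p, 4:r]
N(rest) = Σ N(rest − s) over sources s of rest; N(one piece) = 1:
  size 1 → [2]=1  [5]=1  [6]=1
  size 2 → [1,2]=1  [2,5]=2  [2,6]=2  [3,5]=1  [4,6]=1  [5,6]=2
  size 3 → [0,3,5]=1  [1,2,5]=3  [1,2,6]=3  [2,3,5]=3  [2,4,6]=3  [2,5,6]=6  [3,5,6]=3  [4,5,6]=3
  size 4 → [0,2,3,5]=4  [0,3,5,6]=4  [1,2,3,5]=6  [1,2,4,6]=6  [1,2,5,6]=12  [2,3,5,6]=12  [2,4,5,6]=12  [3,4,5,6]=6
  size 5 → [0,1,2,3,5]=10  [0,2,3,5,6]=20  [0,3,4,5,6]=10  [1,2,3,5,6]=30  [1,2,4,5,6]=30  [2,3,4,5,6]=30
  first=0(q) contributes 90
  first=1(p) contributes 60
  first=4(r) contributes 60
|[w]| = 210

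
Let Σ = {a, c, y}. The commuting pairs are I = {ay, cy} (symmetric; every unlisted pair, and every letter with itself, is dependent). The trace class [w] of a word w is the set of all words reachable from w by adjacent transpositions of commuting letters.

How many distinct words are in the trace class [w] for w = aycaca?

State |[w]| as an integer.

drop 0:a onto floor
drop 1:y onto floor
drop 2:c onto {0:a}
drop 3:a onto {2:c}
drop 4:c onto {3:a}
drop 5:a onto {4:c}
ground layer = {0:a, 1:y}
drop-orders for the pieces not yet dropped (sum over which currently-grounded one goes next):
  1 to go: {1} 1  {5} 1
  2 to go: {1,5} 2  {4,5} 1
  3 to go: {1,4,5} 3  {3,4,5} 1
  4 to go: {1,3,4,5} 4  {2,3,4,5} 1
  if 0:a drops first: 5 orders
  if 1:y drops first: 1 orders
heap linearizations: 6

6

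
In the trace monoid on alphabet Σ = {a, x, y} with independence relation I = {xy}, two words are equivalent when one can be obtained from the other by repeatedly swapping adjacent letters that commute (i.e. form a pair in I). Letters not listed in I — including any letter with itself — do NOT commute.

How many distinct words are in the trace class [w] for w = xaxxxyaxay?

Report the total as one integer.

4

piece 0:x — minimal
piece 1:a rests on {0:x}
piece 2:x rests on {1:a}
piece 3:x rests on {2:x}
piece 4:x rests on {3:x}
piece 5:y rests on {1:a}
piece 6:a rests on {4:x, 5:y}
piece 7:x rests on {6:a}
piece 8:a rests on {7:x}
piece 9:y rests on {8:a}
minimal pieces: {0:x}
ways to finish when only these pieces remain (= sum over removing one remaining piece with nothing left below it):
  1 left: {9}→1
  2 left: {8,9}→1
  3 left: {7,8,9}→1
  4 left: {6,7,8,9}→1
  5 left: {4,6,7,8,9}→1  {5,6,7,8,9}→1
  6 left: {3,4,6,7,8,9}→1  {4,5,6,7,8,9}→2
  7 left: {2,3,4,6,7,8,9}→1  {3,4,5,6,7,8,9}→3
  8 left: {2,3,4,5,6,7,8,9}→4
  placing 0:x first → 4 extensions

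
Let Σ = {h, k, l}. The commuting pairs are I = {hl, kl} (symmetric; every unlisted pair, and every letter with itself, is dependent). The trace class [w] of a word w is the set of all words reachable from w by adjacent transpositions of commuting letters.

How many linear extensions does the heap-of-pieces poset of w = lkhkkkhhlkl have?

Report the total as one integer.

0(l) covers ∅
1(k) covers ∅
2(h) covers 1:k
3(k) covers 2:h
4(k) covers 3:k
5(k) covers 4:k
6(h) covers 5:k
7(h) covers 6:h
8(l) covers 0:l
9(k) covers 7:h
10(l) covers 8:l
floor of heap: 0:l, 1:k
completions by unplaced set U, small U first (add the entries for U minus each lowest piece of U):
  |U|=1: {9}:1  {10}:1
  |U|=2: {7,9}:1  {8,10}:1  {9,10}:2
  |U|=3: {0,8,10}:1  {6,7,9}:1  {7,9,10}:3  {8,9,10}:3
  |U|=4: {0,8,9,10}:4  {5,6,7,9}:1  {6,7,9,10}:4  {7,8,9,10}:6
  |U|=5: {0,7,8,9,10}:10  {4,5,6,7,9}:1  {5,6,7,9,10}:5  {6,7,8,9,10}:10
  |U|=6: {0,6,7,8,9,10}:20  {3,4,5,6,7,9}:1  {4,5,6,7,9,10}:6  {5,6,7,8,9,10}:15
  |U|=7: {0,5,6,7,8,9,10}:35  {2,3,4,5,6,7,9}:1  {3,4,5,6,7,9,10}:7  {4,5,6,7,8,9,10}:21
  |U|=8: {0,4,5,6,7,8,9,10}:56  {1,2,3,4,5,6,7,9}:1  {2,3,4,5,6,7,9,10}:8  {3,4,5,6,7,8,9,10}:28
  |U|=9: {0,3,4,5,6,7,8,9,10}:84  {1,2,3,4,5,6,7,9,10}:9  {2,3,4,5,6,7,8,9,10}:36
  start at 0(l): 45
  start at 1(k): 120
sum over floor = 165

165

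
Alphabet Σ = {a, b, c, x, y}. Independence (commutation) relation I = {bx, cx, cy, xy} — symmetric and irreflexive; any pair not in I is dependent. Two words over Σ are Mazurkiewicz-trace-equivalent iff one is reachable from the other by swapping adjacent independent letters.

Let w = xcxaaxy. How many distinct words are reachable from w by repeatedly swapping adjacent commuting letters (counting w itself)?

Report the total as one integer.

#0=x has no predecessor
#1=c has no predecessor
#2=x depends on [0:x]
#3=a depends on [1:c, 2:x]
#4=a depends on [3:a]
#5=x depends on [4:a]
#6=y depends on [4:a]
sources: [0:x, 1:c]
N(rest) = Σ N(rest − s) over sources s of rest; N(one piece) = 1:
  size 1 → [5]=1  [6]=1
  size 2 → [5,6]=2
  size 3 → [4,5,6]=2
  size 4 → [3,4,5,6]=2
  size 5 → [1,3,4,5,6]=2  [2,3,4,5,6]=2
  first=0(x) contributes 4
  first=1(c) contributes 2
|[w]| = 6

6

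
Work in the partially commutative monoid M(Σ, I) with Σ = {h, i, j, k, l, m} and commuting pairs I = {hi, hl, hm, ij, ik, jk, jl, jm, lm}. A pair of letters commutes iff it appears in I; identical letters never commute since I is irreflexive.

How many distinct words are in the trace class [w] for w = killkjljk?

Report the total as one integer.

0(k) covers ∅
1(i) covers ∅
2(l) covers 0:k, 1:i
3(l) covers 2:l
4(k) covers 3:l
5(j) covers ∅
6(l) covers 4:k
7(j) covers 5:j
8(k) covers 6:l
floor of heap: 0:k, 1:i, 5:j
completions by unplaced set U, small U first (add the entries for U minus each lowest piece of U):
  |U|=1: {7}:1  {8}:1
  |U|=2: {5,7}:1  {6,8}:1  {7,8}:2
  |U|=3: {4,6,8}:1  {5,7,8}:3  {6,7,8}:3
  |U|=4: {3,4,6,8}:1  {4,6,7,8}:4  {5,6,7,8}:6
  |U|=5: {2,3,4,6,8}:1  {3,4,6,7,8}:5  {4,5,6,7,8}:10
  |U|=6: {0,2,3,4,6,8}:1  {1,2,3,4,6,8}:1  {2,3,4,6,7,8}:6  {3,4,5,6,7,8}:15
  |U|=7: {0,1,2,3,4,6,8}:2  {0,2,3,4,6,7,8}:7  {1,2,3,4,6,7,8}:7  {2,3,4,5,6,7,8}:21
  start at 0(k): 28
  start at 1(i): 28
  start at 5(j): 16
sum over floor = 72

72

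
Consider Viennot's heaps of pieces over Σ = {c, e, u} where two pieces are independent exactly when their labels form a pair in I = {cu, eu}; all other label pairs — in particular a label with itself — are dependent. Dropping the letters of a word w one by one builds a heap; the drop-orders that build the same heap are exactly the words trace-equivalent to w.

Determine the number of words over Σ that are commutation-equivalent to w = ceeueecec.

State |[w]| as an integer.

piece 0:c — minimal
piece 1:e rests on {0:c}
piece 2:e rests on {1:e}
piece 3:u — minimal
piece 4:e rests on {2:e}
piece 5:e rests on {4:e}
piece 6:c rests on {5:e}
piece 7:e rests on {6:c}
piece 8:c rests on {7:e}
minimal pieces: {0:c, 3:u}
ways to finish when only these pieces remain (= sum over removing one remaining piece with nothing left below it):
  1 left: {3}→1  {8}→1
  2 left: {3,8}→2  {7,8}→1
  3 left: {3,7,8}→3  {6,7,8}→1
  4 left: {3,6,7,8}→4  {5,6,7,8}→1
  5 left: {3,5,6,7,8}→5  {4,5,6,7,8}→1
  6 left: {2,4,5,6,7,8}→1  {3,4,5,6,7,8}→6
  7 left: {1,2,4,5,6,7,8}→1  {2,3,4,5,6,7,8}→7
  placing 0:c first → 8 extensions
  placing 3:u first → 1 extensions
total linear extensions = 9

9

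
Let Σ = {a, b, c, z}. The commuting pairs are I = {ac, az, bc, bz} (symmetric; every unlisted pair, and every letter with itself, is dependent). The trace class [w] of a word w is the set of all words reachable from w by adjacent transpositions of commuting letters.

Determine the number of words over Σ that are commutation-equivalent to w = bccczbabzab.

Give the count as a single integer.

462

drop 0:b onto floor
drop 1:c onto floor
drop 2:c onto {1:c}
drop 3:c onto {2:c}
drop 4:z onto {3:c}
drop 5:b onto {0:b}
drop 6:a onto {5:b}
drop 7:b onto {6:a}
drop 8:z onto {4:z}
drop 9:a onto {7:b}
drop 10:b onto {9:a}
ground layer = {0:b, 1:c}
drop-orders for the pieces not yet dropped (sum over which currently-grounded one goes next):
  1 to go: {8} 1  {10} 1
  2 to go: {4,8} 1  {8,10} 2  {9,10} 1
  3 to go: {3,4,8} 1  {4,8,10} 3  {7,9,10} 1  {8,9,10} 3
  4 to go: {2,3,4,8} 1  {3,4,8,10} 4  {4,8,9,10} 6  {6,7,9,10} 1  {7,8,9,10} 4
  5 to go: {1,2,3,4,8} 1  {2,3,4,8,10} 5  {3,4,8,9,10} 10  {4,7,8,9,10} 10  {5,6,7,9,10} 1  {6,7,8,9,10} 5
  6 to go: {0,5,6,7,9,10} 1  {1,2,3,4,8,10} 6  {2,3,4,8,9,10} 15  {3,4,7,8,9,10} 20  {4,6,7,8,9,10} 15  {5,6,7,8,9,10} 6
  7 to go: {0,5,6,7,8,9,10} 7  {1,2,3,4,8,9,10} 21  {2,3,4,7,8,9,10} 35  {3,4,6,7,8,9,10} 35  {4,5,6,7,8,9,10} 21
  8 to go: {0,4,5,6,7,8,9,10} 28  {1,2,3,4,7,8,9,10} 56  {2,3,4,6,7,8,9,10} 70  {3,4,5,6,7,8,9,10} 56
  9 to go: {0,3,4,5,6,7,8,9,10} 84  {1,2,3,4,6,7,8,9,10} 126  {2,3,4,5,6,7,8,9,10} 126
  if 0:b drops first: 252 orders
  if 1:c drops first: 210 orders
heap linearizations: 462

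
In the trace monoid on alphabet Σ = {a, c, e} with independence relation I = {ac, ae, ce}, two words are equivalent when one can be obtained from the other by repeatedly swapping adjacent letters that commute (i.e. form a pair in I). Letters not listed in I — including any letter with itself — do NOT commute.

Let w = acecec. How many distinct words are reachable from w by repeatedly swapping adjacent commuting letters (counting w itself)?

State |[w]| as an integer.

60

0(a) covers ∅
1(c) covers ∅
2(e) covers ∅
3(c) covers 1:c
4(e) covers 2:e
5(c) covers 3:c
floor of heap: 0:a, 1:c, 2:e
completions by unplaced set U, small U first (add the entries for U minus each lowest piece of U):
  |U|=1: {0}:1  {4}:1  {5}:1
  |U|=2: {0,4}:2  {0,5}:2  {2,4}:1  {3,5}:1  {4,5}:2
  |U|=3: {0,2,4}:3  {0,3,5}:3  {0,4,5}:6  {1,3,5}:1  {2,4,5}:3  {3,4,5}:3
  |U|=4: {0,1,3,5}:4  {0,2,4,5}:12  {0,3,4,5}:12  {1,3,4,5}:4  {2,3,4,5}:6
  start at 0(a): 10
  start at 1(c): 30
  start at 2(e): 20
sum over floor = 60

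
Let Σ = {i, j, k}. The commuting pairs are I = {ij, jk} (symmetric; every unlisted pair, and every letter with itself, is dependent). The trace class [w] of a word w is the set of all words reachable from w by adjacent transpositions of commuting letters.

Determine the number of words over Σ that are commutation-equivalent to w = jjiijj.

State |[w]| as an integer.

15

#0=j has no predecessor
#1=j depends on [0:j]
#2=i has no predecessor
#3=i depends on [2:i]
#4=j depends on [1:j]
#5=j depends on [4:j]
sources: [0:j, 2:i]
N(rest) = Σ N(rest − s) over sources s of rest; N(one piece) = 1:
  size 1 → [3]=1  [5]=1
  size 2 → [2,3]=1  [3,5]=2  [4,5]=1
  size 3 → [1,4,5]=1  [2,3,5]=3  [3,4,5]=3
  size 4 → [0,1,4,5]=1  [1,3,4,5]=4  [2,3,4,5]=6
  first=0(j) contributes 10
  first=2(i) contributes 5
|[w]| = 15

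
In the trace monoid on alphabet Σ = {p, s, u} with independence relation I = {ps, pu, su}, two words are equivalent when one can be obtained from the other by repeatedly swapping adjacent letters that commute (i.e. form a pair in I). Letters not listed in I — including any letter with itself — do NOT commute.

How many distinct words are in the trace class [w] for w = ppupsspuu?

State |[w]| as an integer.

1260

0(p) covers ∅
1(p) covers 0:p
2(u) covers ∅
3(p) covers 1:p
4(s) covers ∅
5(s) covers 4:s
6(p) covers 3:p
7(u) covers 2:u
8(u) covers 7:u
floor of heap: 0:p, 2:u, 4:s
completions by unplaced set U, small U first (add the entries for U minus each lowest piece of U):
  |U|=1: {5}:1  {6}:1  {8}:1
  |U|=2: {3,6}:1  {4,5}:1  {5,6}:2  {5,8}:2  {6,8}:2  {7,8}:1
  |U|=3: {1,3,6}:1  {2,7,8}:1  {3,5,6}:3  {3,6,8}:3  {4,5,6}:3  {4,5,8}:3  {5,6,8}:6  {5,7,8}:3  {6,7,8}:3
  |U|=4: {0,1,3,6}:1  {1,3,5,6}:4  {1,3,6,8}:4  {2,5,7,8}:4  {2,6,7,8}:4  {3,4,5,6}:6  {3,5,6,8}:12  {3,6,7,8}:6  {4,5,6,8}:12  {4,5,7,8}:6  {5,6,7,8}:12
  |U|=5: {0,1,3,5,6}:5  {0,1,3,6,8}:5  {1,3,4,5,6}:10  {1,3,5,6,8}:20  {1,3,6,7,8}:10  {2,3,6,7,8}:10  {2,4,5,7,8}:10  {2,5,6,7,8}:20  {3,4,5,6,8}:30  {3,5,6,7,8}:30  {4,5,6,7,8}:30
  |U|=6: {0,1,3,4,5,6}:15  {0,1,3,5,6,8}:30  {0,1,3,6,7,8}:15  {1,2,3,6,7,8}:20  {1,3,4,5,6,8}:60  {1,3,5,6,7,8}:60  {2,3,5,6,7,8}:60  {2,4,5,6,7,8}:60  {3,4,5,6,7,8}:90
  |U|=7: {0,1,2,3,6,7,8}:35  {0,1,3,4,5,6,8}:105  {0,1,3,5,6,7,8}:105  {1,2,3,5,6,7,8}:140  {1,3,4,5,6,7,8}:210  {2,3,4,5,6,7,8}:210
  start at 0(p): 560
  start at 2(u): 420
  start at 4(s): 280
sum over floor = 1260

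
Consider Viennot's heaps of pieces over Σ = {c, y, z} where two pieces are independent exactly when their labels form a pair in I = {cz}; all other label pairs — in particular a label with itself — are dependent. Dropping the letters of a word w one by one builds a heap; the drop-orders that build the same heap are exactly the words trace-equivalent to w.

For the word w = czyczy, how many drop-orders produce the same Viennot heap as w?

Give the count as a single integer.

4

0(c) covers ∅
1(z) covers ∅
2(y) covers 0:c, 1:z
3(c) covers 2:y
4(z) covers 2:y
5(y) covers 3:c, 4:z
floor of heap: 0:c, 1:z
completions by unplaced set U, small U first (add the entries for U minus each lowest piece of U):
  |U|=1: {5}:1
  |U|=2: {3,5}:1  {4,5}:1
  |U|=3: {3,4,5}:2
  |U|=4: {2,3,4,5}:2
  start at 0(c): 2
  start at 1(z): 2
sum over floor = 4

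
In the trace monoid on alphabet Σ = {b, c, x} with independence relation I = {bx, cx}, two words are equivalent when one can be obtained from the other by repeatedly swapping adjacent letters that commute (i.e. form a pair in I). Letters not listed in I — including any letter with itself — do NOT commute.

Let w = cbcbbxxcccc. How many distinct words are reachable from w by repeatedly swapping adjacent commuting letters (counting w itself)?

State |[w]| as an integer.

drop 0:c onto floor
drop 1:b onto {0:c}
drop 2:c onto {1:b}
drop 3:b onto {2:c}
drop 4:b onto {3:b}
drop 5:x onto floor
drop 6:x onto {5:x}
drop 7:c onto {4:b}
drop 8:c onto {7:c}
drop 9:c onto {8:c}
drop 10:c onto {9:c}
ground layer = {0:c, 5:x}
drop-orders for the pieces not yet dropped (sum over which currently-grounded one goes next):
  1 to go: {6} 1  {10} 1
  2 to go: {5,6} 1  {6,10} 2  {9,10} 1
  3 to go: {5,6,10} 3  {6,9,10} 3  {8,9,10} 1
  4 to go: {5,6,9,10} 6  {6,8,9,10} 4  {7,8,9,10} 1
  5 to go: {4,7,8,9,10} 1  {5,6,8,9,10} 10  {6,7,8,9,10} 5
  6 to go: {3,4,7,8,9,10} 1  {4,6,7,8,9,10} 6  {5,6,7,8,9,10} 15
  7 to go: {2,3,4,7,8,9,10} 1  {3,4,6,7,8,9,10} 7  {4,5,6,7,8,9,10} 21
  8 to go: {1,2,3,4,7,8,9,10} 1  {2,3,4,6,7,8,9,10} 8  {3,4,5,6,7,8,9,10} 28
  9 to go: {0,1,2,3,4,7,8,9,10} 1  {1,2,3,4,6,7,8,9,10} 9  {2,3,4,5,6,7,8,9,10} 36
  if 0:c drops first: 45 orders
  if 5:x drops first: 10 orders
heap linearizations: 55

55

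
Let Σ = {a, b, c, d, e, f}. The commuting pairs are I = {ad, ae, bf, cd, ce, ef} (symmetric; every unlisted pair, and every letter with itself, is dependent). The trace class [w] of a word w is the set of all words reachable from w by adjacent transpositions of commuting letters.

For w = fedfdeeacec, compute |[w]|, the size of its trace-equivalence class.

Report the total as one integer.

#0=f has no predecessor
#1=e has no predecessor
#2=d depends on [0:f, 1:e]
#3=f depends on [2:d]
#4=d depends on [3:f]
#5=e depends on [4:d]
#6=e depends on [5:e]
#7=a depends on [3:f]
#8=c depends on [7:a]
#9=e depends on [6:e]
#10=c depends on [8:c]
sources: [0:f, 1:e]
N(rest) = Σ N(rest − s) over sources s of rest; N(one piece) = 1:
  size 1 → [9]=1  [10]=1
  size 2 → [6,9]=1  [8,10]=1  [9,10]=2
  size 3 → [5,6,9]=1  [6,9,10]=3  [7,8,10]=1  [8,9,10]=3
  size 4 → [4,5,6,9]=1  [5,6,9,10]=4  [6,8,9,10]=6  [7,8,9,10]=4
  size 5 → [4,5,6,9,10]=5  [5,6,8,9,10]=10  [6,7,8,9,10]=10
  size 6 → [4,5,6,8,9,10]=15  [5,6,7,8,9,10]=20
  size 7 → [4,5,6,7,8,9,10]=35
  size 8 → [3,4,5,6,7,8,9,10]=35
  size 9 → [2,3,4,5,6,7,8,9,10]=35
  first=0(f) contributes 35
  first=1(e) contributes 35
|[w]| = 70

70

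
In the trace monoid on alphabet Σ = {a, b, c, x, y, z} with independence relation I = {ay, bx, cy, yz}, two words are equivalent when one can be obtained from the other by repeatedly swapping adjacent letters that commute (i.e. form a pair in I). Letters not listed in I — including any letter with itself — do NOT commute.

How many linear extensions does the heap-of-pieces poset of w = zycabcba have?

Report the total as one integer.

4

drop 0:z onto floor
drop 1:y onto floor
drop 2:c onto {0:z}
drop 3:a onto {2:c}
drop 4:b onto {1:y, 3:a}
drop 5:c onto {4:b}
drop 6:b onto {5:c}
drop 7:a onto {6:b}
ground layer = {0:z, 1:y}
drop-orders for the pieces not yet dropped (sum over which currently-grounded one goes next):
  1 to go: {7} 1
  2 to go: {6,7} 1
  3 to go: {5,6,7} 1
  4 to go: {4,5,6,7} 1
  5 to go: {1,4,5,6,7} 1  {3,4,5,6,7} 1
  6 to go: {1,3,4,5,6,7} 2  {2,3,4,5,6,7} 1
  if 0:z drops first: 3 orders
  if 1:y drops first: 1 orders
heap linearizations: 4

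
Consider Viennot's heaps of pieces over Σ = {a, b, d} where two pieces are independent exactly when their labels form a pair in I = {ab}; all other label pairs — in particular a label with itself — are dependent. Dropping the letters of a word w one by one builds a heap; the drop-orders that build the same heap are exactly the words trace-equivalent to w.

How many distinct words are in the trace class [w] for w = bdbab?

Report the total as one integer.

0(b) covers ∅
1(d) covers 0:b
2(b) covers 1:d
3(a) covers 1:d
4(b) covers 2:b
floor of heap: 0:b
completions by unplaced set U, small U first (add the entries for U minus each lowest piece of U):
  |U|=1: {3}:1  {4}:1
  |U|=2: {2,4}:1  {3,4}:2
  |U|=3: {2,3,4}:3
  start at 0(b): 3

3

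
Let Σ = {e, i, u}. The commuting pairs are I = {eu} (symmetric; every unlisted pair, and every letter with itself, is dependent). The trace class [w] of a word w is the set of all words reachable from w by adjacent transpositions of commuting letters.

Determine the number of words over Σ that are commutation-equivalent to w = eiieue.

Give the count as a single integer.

#0=e has no predecessor
#1=i depends on [0:e]
#2=i depends on [1:i]
#3=e depends on [2:i]
#4=u depends on [2:i]
#5=e depends on [3:e]
sources: [0:e]
N(rest) = Σ N(rest − s) over sources s of rest; N(one piece) = 1:
  size 1 → [4]=1  [5]=1
  size 2 → [3,5]=1  [4,5]=2
  size 3 → [3,4,5]=3
  size 4 → [2,3,4,5]=3
  first=0(e) contributes 3

3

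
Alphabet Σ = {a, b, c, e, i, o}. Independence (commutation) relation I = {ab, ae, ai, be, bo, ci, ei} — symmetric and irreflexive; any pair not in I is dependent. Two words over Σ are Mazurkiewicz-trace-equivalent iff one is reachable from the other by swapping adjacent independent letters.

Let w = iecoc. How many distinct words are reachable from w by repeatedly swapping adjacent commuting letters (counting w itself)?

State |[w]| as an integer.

3

#0=i has no predecessor
#1=e has no predecessor
#2=c depends on [1:e]
#3=o depends on [0:i, 2:c]
#4=c depends on [3:o]
sources: [0:i, 1:e]
N(rest) = Σ N(rest − s) over sources s of rest; N(one piece) = 1:
  size 1 → [4]=1
  size 2 → [3,4]=1
  size 3 → [0,3,4]=1  [2,3,4]=1
  first=0(i) contributes 1
  first=1(e) contributes 2
|[w]| = 3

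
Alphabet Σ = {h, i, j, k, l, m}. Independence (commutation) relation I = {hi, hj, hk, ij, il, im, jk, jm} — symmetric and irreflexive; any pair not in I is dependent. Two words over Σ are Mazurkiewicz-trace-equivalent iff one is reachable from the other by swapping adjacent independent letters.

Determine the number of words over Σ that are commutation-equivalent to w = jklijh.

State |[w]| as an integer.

drop 0:j onto floor
drop 1:k onto floor
drop 2:l onto {0:j, 1:k}
drop 3:i onto {1:k}
drop 4:j onto {2:l}
drop 5:h onto {2:l}
ground layer = {0:j, 1:k}
drop-orders for the pieces not yet dropped (sum over which currently-grounded one goes next):
  1 to go: {3} 1  {4} 1  {5} 1
  2 to go: {3,4} 2  {3,5} 2  {4,5} 2
  3 to go: {2,4,5} 2  {3,4,5} 6
  4 to go: {0,2,4,5} 2  {2,3,4,5} 8
  if 0:j drops first: 8 orders
  if 1:k drops first: 10 orders
heap linearizations: 18

18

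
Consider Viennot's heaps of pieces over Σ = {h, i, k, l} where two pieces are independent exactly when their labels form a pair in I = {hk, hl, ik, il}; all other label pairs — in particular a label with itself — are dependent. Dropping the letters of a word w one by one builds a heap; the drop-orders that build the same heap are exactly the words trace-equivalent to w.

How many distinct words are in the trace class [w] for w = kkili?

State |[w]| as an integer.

10

piece 0:k — minimal
piece 1:k rests on {0:k}
piece 2:i — minimal
piece 3:l rests on {1:k}
piece 4:i rests on {2:i}
minimal pieces: {0:k, 2:i}
ways to finish when only these pieces remain (= sum over removing one remaining piece with nothing left below it):
  1 left: {3}→1  {4}→1
  2 left: {1,3}→1  {2,4}→1  {3,4}→2
  3 left: {0,1,3}→1  {1,3,4}→3  {2,3,4}→3
  placing 0:k first → 6 extensions
  placing 2:i first → 4 extensions
total linear extensions = 10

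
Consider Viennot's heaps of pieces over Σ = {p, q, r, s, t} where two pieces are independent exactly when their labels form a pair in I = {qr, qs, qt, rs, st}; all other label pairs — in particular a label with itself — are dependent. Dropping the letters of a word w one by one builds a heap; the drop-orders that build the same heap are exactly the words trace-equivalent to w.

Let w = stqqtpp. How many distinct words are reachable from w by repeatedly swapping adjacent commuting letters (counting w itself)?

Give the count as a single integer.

30

0(s) covers ∅
1(t) covers ∅
2(q) covers ∅
3(q) covers 2:q
4(t) covers 1:t
5(p) covers 0:s, 3:q, 4:t
6(p) covers 5:p
floor of heap: 0:s, 1:t, 2:q
completions by unplaced set U, small U first (add the entries for U minus each lowest piece of U):
  |U|=1: {6}:1
  |U|=2: {5,6}:1
  |U|=3: {0,5,6}:1  {3,5,6}:1  {4,5,6}:1
  |U|=4: {0,3,5,6}:2  {0,4,5,6}:2  {1,4,5,6}:1  {2,3,5,6}:1  {3,4,5,6}:2
  |U|=5: {0,1,4,5,6}:3  {0,2,3,5,6}:3  {0,3,4,5,6}:6  {1,3,4,5,6}:3  {2,3,4,5,6}:3
  start at 0(s): 6
  start at 1(t): 12
  start at 2(q): 12
sum over floor = 30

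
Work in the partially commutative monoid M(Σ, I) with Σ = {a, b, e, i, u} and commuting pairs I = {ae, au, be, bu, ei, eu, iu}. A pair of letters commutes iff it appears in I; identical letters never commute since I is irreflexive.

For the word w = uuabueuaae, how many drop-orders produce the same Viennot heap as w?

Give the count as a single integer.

3150

#0=u has no predecessor
#1=u depends on [0:u]
#2=a has no predecessor
#3=b depends on [2:a]
#4=u depends on [1:u]
#5=e has no predecessor
#6=u depends on [4:u]
#7=a depends on [3:b]
#8=a depends on [7:a]
#9=e depends on [5:e]
sources: [0:u, 2:a, 5:e]
N(rest) = Σ N(rest − s) over sources s of rest; N(one piece) = 1:
  size 1 → [6]=1  [8]=1  [9]=1
  size 2 → [4,6]=1  [5,9]=1  [6,8]=2  [6,9]=2  [7,8]=1  [8,9]=2
  size 3 → [1,4,6]=1  [3,7,8]=1  [4,6,8]=3  [4,6,9]=3  [5,6,9]=3  [5,8,9]=3  [6,7,8]=3  [6,8,9]=6  [7,8,9]=3
  size 4 → [0,1,4,6]=1  [1,4,6,8]=4  [1,4,6,9]=4  [2,3,7,8]=1  [3,6,7,8]=4  [3,7,8,9]=4  [4,5,6,9]=6  [4,6,7,8]=6  [4,6,8,9]=12  [5,6,8,9]=12  [5,7,8,9]=6  [6,7,8,9]=12
  size 5 → [0,1,4,6,8]=5  [0,1,4,6,9]=5  [1,4,5,6,9]=10  [1,4,6,7,8]=10  [1,4,6,8,9]=20  [2,3,6,7,8]=5  [2,3,7,8,9]=5  [3,4,6,7,8]=10  [3,5,7,8,9]=10  [3,6,7,8,9]=20  [4,5,6,8,9]=30  [4,6,7,8,9]=30  [5,6,7,8,9]=30
  size 6 → [0,1,4,5,6,9]=15  [0,1,4,6,7,8]=15  [0,1,4,6,8,9]=30  [1,3,4,6,7,8]=20  [1,4,5,6,8,9]=60  [1,4,6,7,8,9]=60  [2,3,4,6,7,8]=15  [2,3,5,7,8,9]=15  [2,3,6,7,8,9]=30  [3,4,6,7,8,9]=60  [3,5,6,7,8,9]=60  [4,5,6,7,8,9]=90
  size 7 → [0,1,3,4,6,7,8]=35  [0,1,4,5,6,8,9]=105  [0,1,4,6,7,8,9]=105  [1,2,3,4,6,7,8]=35  [1,3,4,6,7,8,9]=140  [1,4,5,6,7,8,9]=210  [2,3,4,6,7,8,9]=105  [2,3,5,6,7,8,9]=105  [3,4,5,6,7,8,9]=210
  size 8 → [0,1,2,3,4,6,7,8]=70  [0,1,3,4,6,7,8,9]=280  [0,1,4,5,6,7,8,9]=420  [1,2,3,4,6,7,8,9]=280  [1,3,4,5,6,7,8,9]=560  [2,3,4,5,6,7,8,9]=420
  first=0(u) contributes 1260
  first=2(a) contributes 1260
  first=5(e) contributes 630
|[w]| = 3150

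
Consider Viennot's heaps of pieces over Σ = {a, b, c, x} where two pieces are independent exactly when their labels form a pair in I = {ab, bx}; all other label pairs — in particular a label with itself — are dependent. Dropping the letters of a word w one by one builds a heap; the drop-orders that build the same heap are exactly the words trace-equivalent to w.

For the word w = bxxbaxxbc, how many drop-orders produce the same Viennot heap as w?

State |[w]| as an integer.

56

#0=b has no predecessor
#1=x has no predecessor
#2=x depends on [1:x]
#3=b depends on [0:b]
#4=a depends on [2:x]
#5=x depends on [4:a]
#6=x depends on [5:x]
#7=b depends on [3:b]
#8=c depends on [6:x, 7:b]
sources: [0:b, 1:x]
N(rest) = Σ N(rest − s) over sources s of rest; N(one piece) = 1:
  size 1 → [8]=1
  size 2 → [6,8]=1  [7,8]=1
  size 3 → [3,7,8]=1  [5,6,8]=1  [6,7,8]=2
  size 4 → [0,3,7,8]=1  [3,6,7,8]=3  [4,5,6,8]=1  [5,6,7,8]=3
  size 5 → [0,3,6,7,8]=4  [2,4,5,6,8]=1  [3,5,6,7,8]=6  [4,5,6,7,8]=4
  size 6 → [0,3,5,6,7,8]=10  [1,2,4,5,6,8]=1  [2,4,5,6,7,8]=5  [3,4,5,6,7,8]=10
  size 7 → [0,3,4,5,6,7,8]=20  [1,2,4,5,6,7,8]=6  [2,3,4,5,6,7,8]=15
  first=0(b) contributes 21
  first=1(x) contributes 35
|[w]| = 56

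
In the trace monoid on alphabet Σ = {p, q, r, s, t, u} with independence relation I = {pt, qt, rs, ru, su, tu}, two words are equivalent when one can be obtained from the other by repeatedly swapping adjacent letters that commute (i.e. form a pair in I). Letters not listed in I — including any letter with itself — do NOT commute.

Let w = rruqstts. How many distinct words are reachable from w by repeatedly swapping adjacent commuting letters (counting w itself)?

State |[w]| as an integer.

3

piece 0:r — minimal
piece 1:r rests on {0:r}
piece 2:u — minimal
piece 3:q rests on {1:r, 2:u}
piece 4:s rests on {3:q}
piece 5:t rests on {4:s}
piece 6:t rests on {5:t}
piece 7:s rests on {6:t}
minimal pieces: {0:r, 2:u}
ways to finish when only these pieces remain (= sum over removing one remaining piece with nothing left below it):
  1 left: {7}→1
  2 left: {6,7}→1
  3 left: {5,6,7}→1
  4 left: {4,5,6,7}→1
  5 left: {3,4,5,6,7}→1
  6 left: {1,3,4,5,6,7}→1  {2,3,4,5,6,7}→1
  placing 0:r first → 2 extensions
  placing 2:u first → 1 extensions
total linear extensions = 3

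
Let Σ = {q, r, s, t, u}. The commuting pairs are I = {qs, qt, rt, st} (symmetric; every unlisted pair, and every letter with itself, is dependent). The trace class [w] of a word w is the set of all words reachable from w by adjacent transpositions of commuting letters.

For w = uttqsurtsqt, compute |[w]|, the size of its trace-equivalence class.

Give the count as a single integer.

240

drop 0:u onto floor
drop 1:t onto {0:u}
drop 2:t onto {1:t}
drop 3:q onto {0:u}
drop 4:s onto {0:u}
drop 5:u onto {2:t, 3:q, 4:s}
drop 6:r onto {5:u}
drop 7:t onto {5:u}
drop 8:s onto {6:r}
drop 9:q onto {6:r}
drop 10:t onto {7:t}
ground layer = {0:u}
drop-orders for the pieces not yet dropped (sum over which currently-grounded one goes next):
  1 to go: {8} 1  {9} 1  {10} 1
  2 to go: {7,10} 1  {8,9} 2  {8,10} 2  {9,10} 2
  3 to go: {6,8,9} 2  {7,8,10} 3  {7,9,10} 3  {8,9,10} 6
  4 to go: {6,8,9,10} 8  {7,8,9,10} 12
  5 to go: {6,7,8,9,10} 20
  6 to go: {5,6,7,8,9,10} 20
  7 to go: {2,5,6,7,8,9,10} 20  {3,5,6,7,8,9,10} 20  {4,5,6,7,8,9,10} 20
  8 to go: {1,2,5,6,7,8,9,10} 20  {2,3,5,6,7,8,9,10} 40  {2,4,5,6,7,8,9,10} 40  {3,4,5,6,7,8,9,10} 40
  9 to go: {1,2,3,5,6,7,8,9,10} 60  {1,2,4,5,6,7,8,9,10} 60  {2,3,4,5,6,7,8,9,10} 120
  if 0:u drops first: 240 orders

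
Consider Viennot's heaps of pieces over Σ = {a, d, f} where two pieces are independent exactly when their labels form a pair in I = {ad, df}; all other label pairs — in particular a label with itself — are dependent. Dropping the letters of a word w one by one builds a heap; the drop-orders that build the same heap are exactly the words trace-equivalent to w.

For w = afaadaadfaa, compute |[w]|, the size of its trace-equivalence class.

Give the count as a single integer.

piece 0:a — minimal
piece 1:f rests on {0:a}
piece 2:a rests on {1:f}
piece 3:a rests on {2:a}
piece 4:d — minimal
piece 5:a rests on {3:a}
piece 6:a rests on {5:a}
piece 7:d rests on {4:d}
piece 8:f rests on {6:a}
piece 9:a rests on {8:f}
piece 10:a rests on {9:a}
minimal pieces: {0:a, 4:d}
ways to finish when only these pieces remain (= sum over removing one remaining piece with nothing left below it):
  1 left: {7}→1  {10}→1
  2 left: {4,7}→1  {7,10}→2  {9,10}→1
  3 left: {4,7,10}→3  {7,9,10}→3  {8,9,10}→1
  4 left: {4,7,9,10}→6  {6,8,9,10}→1  {7,8,9,10}→4
  5 left: {4,7,8,9,10}→10  {5,6,8,9,10}→1  {6,7,8,9,10}→5
  6 left: {3,5,6,8,9,10}→1  {4,6,7,8,9,10}→15  {5,6,7,8,9,10}→6
  7 left: {2,3,5,6,8,9,10}→1  {3,5,6,7,8,9,10}→7  {4,5,6,7,8,9,10}→21
  8 left: {1,2,3,5,6,8,9,10}→1  {2,3,5,6,7,8,9,10}→8  {3,4,5,6,7,8,9,10}→28
  9 left: {0,1,2,3,5,6,8,9,10}→1  {1,2,3,5,6,7,8,9,10}→9  {2,3,4,5,6,7,8,9,10}→36
  placing 0:a first → 45 extensions
  placing 4:d first → 10 extensions
total linear extensions = 55

55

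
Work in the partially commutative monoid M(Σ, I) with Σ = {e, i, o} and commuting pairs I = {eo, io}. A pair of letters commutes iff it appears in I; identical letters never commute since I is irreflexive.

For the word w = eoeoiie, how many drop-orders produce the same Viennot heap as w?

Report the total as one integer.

drop 0:e onto floor
drop 1:o onto floor
drop 2:e onto {0:e}
drop 3:o onto {1:o}
drop 4:i onto {2:e}
drop 5:i onto {4:i}
drop 6:e onto {5:i}
ground layer = {0:e, 1:o}
drop-orders for the pieces not yet dropped (sum over which currently-grounded one goes next):
  1 to go: {3} 1  {6} 1
  2 to go: {1,3} 1  {3,6} 2  {5,6} 1
  3 to go: {1,3,6} 3  {3,5,6} 3  {4,5,6} 1
  4 to go: {1,3,5,6} 6  {2,4,5,6} 1  {3,4,5,6} 4
  5 to go: {0,2,4,5,6} 1  {1,3,4,5,6} 10  {2,3,4,5,6} 5
  if 0:e drops first: 15 orders
  if 1:o drops first: 6 orders
heap linearizations: 21

21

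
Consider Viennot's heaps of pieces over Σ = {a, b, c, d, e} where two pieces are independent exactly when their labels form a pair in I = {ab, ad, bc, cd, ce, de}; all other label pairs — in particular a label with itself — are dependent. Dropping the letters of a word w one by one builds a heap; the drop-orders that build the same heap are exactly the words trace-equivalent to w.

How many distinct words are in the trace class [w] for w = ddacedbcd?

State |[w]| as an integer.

215

#0=d has no predecessor
#1=d depends on [0:d]
#2=a has no predecessor
#3=c depends on [2:a]
#4=e depends on [2:a]
#5=d depends on [1:d]
#6=b depends on [4:e, 5:d]
#7=c depends on [3:c]
#8=d depends on [6:b]
sources: [0:d, 2:a]
N(rest) = Σ N(rest − s) over sources s of rest; N(one piece) = 1:
  size 1 → [7]=1  [8]=1
  size 2 → [3,7]=1  [6,8]=1  [7,8]=2
  size 3 → [3,7,8]=3  [4,6,8]=1  [5,6,8]=1  [6,7,8]=3
  size 4 → [1,5,6,8]=1  [3,6,7,8]=6  [4,5,6,8]=2  [4,6,7,8]=4  [5,6,7,8]=4
  size 5 → [0,1,5,6,8]=1  [1,4,5,6,8]=3  [1,5,6,7,8]=5  [3,4,6,7,8]=10  [3,5,6,7,8]=10  [4,5,6,7,8]=10
  size 6 → [0,1,4,5,6,8]=4  [0,1,5,6,7,8]=6  [1,3,5,6,7,8]=15  [1,4,5,6,7,8]=18  [2,3,4,6,7,8]=10  [3,4,5,6,7,8]=30
  size 7 → [0,1,3,5,6,7,8]=21  [0,1,4,5,6,7,8]=28  [1,3,4,5,6,7,8]=63  [2,3,4,5,6,7,8]=40
  first=0(d) contributes 103
  first=2(a) contributes 112
|[w]| = 215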